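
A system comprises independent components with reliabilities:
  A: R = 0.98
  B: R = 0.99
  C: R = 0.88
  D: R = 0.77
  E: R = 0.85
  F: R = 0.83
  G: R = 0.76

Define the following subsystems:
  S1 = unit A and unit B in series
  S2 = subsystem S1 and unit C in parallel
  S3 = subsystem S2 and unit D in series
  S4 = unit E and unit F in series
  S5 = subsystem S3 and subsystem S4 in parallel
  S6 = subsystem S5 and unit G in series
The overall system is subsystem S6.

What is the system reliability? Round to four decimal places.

0.7079

Series (A and B): 0.980000 × 0.990000 = 0.970200
Parallel ([0.970200] and C): 1 − (1 − 0.970200)(1 − 0.880000) = 0.996424
Series ([0.996424] and D): 0.996424 × 0.770000 = 0.767246
Series (E and F): 0.850000 × 0.830000 = 0.705500
Parallel ([0.767246] and [0.705500]): 1 − (1 − 0.767246)(1 − 0.705500) = 0.931454
Series ([0.931454] and G): 0.931454 × 0.760000 = 0.7079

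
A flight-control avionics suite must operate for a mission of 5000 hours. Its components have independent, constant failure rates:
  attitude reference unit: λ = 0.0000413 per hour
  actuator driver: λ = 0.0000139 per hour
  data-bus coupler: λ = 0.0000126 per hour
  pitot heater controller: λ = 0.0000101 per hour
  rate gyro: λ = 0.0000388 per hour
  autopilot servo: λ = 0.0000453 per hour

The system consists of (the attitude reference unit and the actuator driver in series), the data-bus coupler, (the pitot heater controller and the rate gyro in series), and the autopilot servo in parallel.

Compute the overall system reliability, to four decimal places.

R(attitude reference unit) = exp(−0.0000413 × 5000) = 0.813426
R(actuator driver) = exp(−0.0000139 × 5000) = 0.932860
R(data-bus coupler) = exp(−0.0000126 × 5000) = 0.938943
R(pitot heater controller) = exp(−0.0000101 × 5000) = 0.950754
R(rate gyro) = exp(−0.0000388 × 5000) = 0.823658
R(autopilot servo) = exp(−0.0000453 × 5000) = 0.797319
Series (attitude reference unit and actuator driver): 0.813426 × 0.932860 = 0.758813
Series (pitot heater controller and rate gyro): 0.950754 × 0.823658 = 0.783096
Parallel ([0.758813], data-bus coupler, [0.783096], and autopilot servo): 1 − (1 − 0.758813)(1 − 0.938943)(1 − 0.783096)(1 − 0.797319) = 0.9994

0.9994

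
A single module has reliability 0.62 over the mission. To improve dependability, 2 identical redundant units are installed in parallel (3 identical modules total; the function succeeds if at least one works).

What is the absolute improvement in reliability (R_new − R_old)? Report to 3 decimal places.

R_before = 0.62
R_after = 1 − (1 − 0.62)^3 = 0.945
ΔR = 0.945 − 0.62 = 0.325

0.325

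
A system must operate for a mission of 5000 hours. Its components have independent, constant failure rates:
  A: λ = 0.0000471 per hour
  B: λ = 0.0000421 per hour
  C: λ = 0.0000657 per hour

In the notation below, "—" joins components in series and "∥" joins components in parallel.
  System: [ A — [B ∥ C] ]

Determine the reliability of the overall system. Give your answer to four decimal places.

0.7482

R(A) = exp(−0.0000471 × 5000) = 0.790176
R(B) = exp(−0.0000421 × 5000) = 0.810179
R(C) = exp(−0.0000657 × 5000) = 0.720003
Parallel (B and C): 1 − (1 − 0.810179)(1 − 0.720003) = 0.946851
Series (A and [0.946851]): 0.790176 × 0.946851 = 0.7482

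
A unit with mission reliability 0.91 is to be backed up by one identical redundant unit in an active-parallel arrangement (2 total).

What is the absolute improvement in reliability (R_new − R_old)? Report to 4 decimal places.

0.0819

R_before = 0.91
R_after = 1 − (1 − 0.91)^2 = 0.9919
ΔR = 0.9919 − 0.91 = 0.0819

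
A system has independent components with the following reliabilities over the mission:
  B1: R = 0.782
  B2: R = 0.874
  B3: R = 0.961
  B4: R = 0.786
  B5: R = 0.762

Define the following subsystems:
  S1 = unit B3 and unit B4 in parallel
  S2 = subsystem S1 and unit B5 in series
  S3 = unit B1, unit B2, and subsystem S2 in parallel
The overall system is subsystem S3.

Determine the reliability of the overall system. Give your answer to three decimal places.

Parallel (B3 and B4): 1 − (1 − 0.96100)(1 − 0.78600) = 0.99165
Series ([0.99165] and B5): 0.99165 × 0.76200 = 0.75564
Parallel (B1, B2, and [0.75564]): 1 − (1 − 0.78200)(1 − 0.87400)(1 − 0.75564) = 0.993

0.993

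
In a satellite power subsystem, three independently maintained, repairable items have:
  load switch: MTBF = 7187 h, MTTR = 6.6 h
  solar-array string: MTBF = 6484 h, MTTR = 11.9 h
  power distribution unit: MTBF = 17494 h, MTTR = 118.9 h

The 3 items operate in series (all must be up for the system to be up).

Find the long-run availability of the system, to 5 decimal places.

A(load switch) = MTBF/(MTBF+MTTR) = 7187/(7187+6.6) = 0.999083
A(solar-array string) = MTBF/(MTBF+MTTR) = 6484/(6484+11.9) = 0.998168
A(power distribution unit) = MTBF/(MTBF+MTTR) = 17494/(17494+118.9) = 0.993249
Series availability: 0.999083 × 0.998168 × 0.993249 = 0.99052

0.99052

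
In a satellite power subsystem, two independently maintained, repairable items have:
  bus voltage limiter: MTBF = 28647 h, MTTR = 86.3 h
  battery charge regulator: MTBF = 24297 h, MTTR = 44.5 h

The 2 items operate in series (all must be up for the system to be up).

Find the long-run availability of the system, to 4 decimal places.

A(bus voltage limiter) = MTBF/(MTBF+MTTR) = 28647/(28647+86.3) = 0.996997
A(battery charge regulator) = MTBF/(MTBF+MTTR) = 24297/(24297+44.5) = 0.998172
Series availability: 0.996997 × 0.998172 = 0.9952

0.9952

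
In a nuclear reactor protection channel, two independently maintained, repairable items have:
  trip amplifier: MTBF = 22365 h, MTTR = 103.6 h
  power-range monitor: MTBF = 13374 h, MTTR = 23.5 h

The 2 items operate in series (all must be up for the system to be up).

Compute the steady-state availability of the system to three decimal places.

A(trip amplifier) = MTBF/(MTBF+MTTR) = 22365/(22365+103.6) = 0.995389
A(power-range monitor) = MTBF/(MTBF+MTTR) = 13374/(13374+23.5) = 0.998246
Series availability: 0.995389 × 0.998246 = 0.994

0.994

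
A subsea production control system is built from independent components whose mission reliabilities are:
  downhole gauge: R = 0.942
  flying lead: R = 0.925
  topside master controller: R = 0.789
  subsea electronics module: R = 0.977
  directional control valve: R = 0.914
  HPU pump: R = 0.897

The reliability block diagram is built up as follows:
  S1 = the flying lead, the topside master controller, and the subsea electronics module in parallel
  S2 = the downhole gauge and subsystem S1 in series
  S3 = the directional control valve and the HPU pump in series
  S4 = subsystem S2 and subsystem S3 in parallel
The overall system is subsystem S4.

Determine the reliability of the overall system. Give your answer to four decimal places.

Parallel (flying lead, topside master controller, and subsea electronics module): 1 − (1 − 0.925000)(1 − 0.789000)(1 − 0.977000) = 0.999636
Series (downhole gauge and [0.999636]): 0.942000 × 0.999636 = 0.941657
Series (directional control valve and HPU pump): 0.914000 × 0.897000 = 0.819858
Parallel ([0.941657] and [0.819858]): 1 − (1 − 0.941657)(1 − 0.819858) = 0.9895

0.9895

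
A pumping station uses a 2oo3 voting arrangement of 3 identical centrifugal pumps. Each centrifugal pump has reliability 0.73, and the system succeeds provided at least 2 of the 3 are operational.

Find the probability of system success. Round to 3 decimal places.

0.821

R = Σ_{i=2}^{3} C(3,i) p^i (1−p)^{3−i} with p = 0.73
C(3,2)·0.73^2·0.27^1 = 0.43165
C(3,3)·0.73^3·0.27^0 = 0.38902
Sum = 0.821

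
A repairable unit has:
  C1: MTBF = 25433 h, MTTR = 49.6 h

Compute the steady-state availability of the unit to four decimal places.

A(C1) = MTBF/(MTBF+MTTR) = 25433/(25433+49.6) = 0.9981

0.9981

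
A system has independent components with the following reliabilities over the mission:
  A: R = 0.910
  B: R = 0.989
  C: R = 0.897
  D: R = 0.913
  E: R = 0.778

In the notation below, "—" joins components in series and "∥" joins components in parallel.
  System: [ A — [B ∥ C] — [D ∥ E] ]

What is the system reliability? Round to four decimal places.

Parallel (B and C): 1 − (1 − 0.989000)(1 − 0.897000) = 0.998867
Parallel (D and E): 1 − (1 − 0.913000)(1 − 0.778000) = 0.980686
Series (A, [0.998867], and [0.980686]): 0.910000 × 0.998867 × 0.980686 = 0.8914

0.8914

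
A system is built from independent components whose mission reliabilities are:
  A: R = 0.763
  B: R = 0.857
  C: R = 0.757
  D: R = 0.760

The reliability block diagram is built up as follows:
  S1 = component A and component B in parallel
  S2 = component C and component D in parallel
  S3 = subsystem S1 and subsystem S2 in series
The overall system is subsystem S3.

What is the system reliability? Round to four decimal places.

Parallel (A and B): 1 − (1 − 0.763000)(1 − 0.857000) = 0.966109
Parallel (C and D): 1 − (1 − 0.757000)(1 − 0.760000) = 0.941680
Series ([0.966109] and [0.941680]): 0.966109 × 0.941680 = 0.9098

0.9098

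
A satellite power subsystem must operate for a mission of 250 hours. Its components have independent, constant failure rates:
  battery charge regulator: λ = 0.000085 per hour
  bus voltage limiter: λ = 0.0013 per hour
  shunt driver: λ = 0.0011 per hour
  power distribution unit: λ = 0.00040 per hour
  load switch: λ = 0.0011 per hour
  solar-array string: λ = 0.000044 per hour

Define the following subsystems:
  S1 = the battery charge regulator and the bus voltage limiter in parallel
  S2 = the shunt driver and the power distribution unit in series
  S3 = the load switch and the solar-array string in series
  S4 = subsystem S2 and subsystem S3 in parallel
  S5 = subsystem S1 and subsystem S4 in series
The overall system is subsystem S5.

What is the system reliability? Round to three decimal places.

0.917

R(battery charge regulator) = exp(−0.000085 × 250) = 0.97897
R(bus voltage limiter) = exp(−0.0013 × 250) = 0.72253
R(shunt driver) = exp(−0.0011 × 250) = 0.75957
R(power distribution unit) = exp(−0.00040 × 250) = 0.90484
R(load switch) = exp(−0.0011 × 250) = 0.75957
R(solar-array string) = exp(−0.000044 × 250) = 0.98906
Parallel (battery charge regulator and bus voltage limiter): 1 − (1 − 0.97897)(1 − 0.72253) = 0.99416
Series (shunt driver and power distribution unit): 0.75957 × 0.90484 = 0.68729
Series (load switch and solar-array string): 0.75957 × 0.98906 = 0.75126
Parallel ([0.68729] and [0.75126]): 1 − (1 − 0.68729)(1 − 0.75126) = 0.92222
Series ([0.99416] and [0.92222]): 0.99416 × 0.92222 = 0.917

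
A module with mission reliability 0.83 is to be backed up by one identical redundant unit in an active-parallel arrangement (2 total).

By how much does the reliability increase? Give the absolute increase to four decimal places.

R_before = 0.83
R_after = 1 − (1 − 0.83)^2 = 0.9711
ΔR = 0.9711 − 0.83 = 0.1411

0.1411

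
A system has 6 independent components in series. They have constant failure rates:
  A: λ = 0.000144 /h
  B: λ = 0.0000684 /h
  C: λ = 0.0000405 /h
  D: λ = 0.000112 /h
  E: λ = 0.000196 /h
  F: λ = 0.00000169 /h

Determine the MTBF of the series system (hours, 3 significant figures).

1780

Series of exponential components: λ_sys = Σ λ_i
λ_sys = 0.000144 + 0.0000684 + 0.0000405 + 0.000112 + 0.000196 + 0.00000169 = 5.6259e-04 /h
MTBF = 1 / λ_sys = 1780 h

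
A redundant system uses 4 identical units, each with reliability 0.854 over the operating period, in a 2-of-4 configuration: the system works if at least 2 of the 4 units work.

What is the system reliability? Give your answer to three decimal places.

0.989

R = Σ_{i=2}^{4} C(4,i) p^i (1−p)^{4−i} with p = 0.854
C(4,2)·0.854^2·0.146^2 = 0.09328
C(4,3)·0.854^3·0.146^1 = 0.36374
C(4,4)·0.854^4·0.146^0 = 0.53190
Sum = 0.989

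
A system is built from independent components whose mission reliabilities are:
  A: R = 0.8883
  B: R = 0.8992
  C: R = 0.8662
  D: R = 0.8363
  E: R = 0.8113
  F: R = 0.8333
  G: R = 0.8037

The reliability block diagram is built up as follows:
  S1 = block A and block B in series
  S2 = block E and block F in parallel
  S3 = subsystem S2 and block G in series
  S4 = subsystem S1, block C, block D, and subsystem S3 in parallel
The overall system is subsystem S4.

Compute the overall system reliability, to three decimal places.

0.999

Series (A and B): 0.88830 × 0.89920 = 0.79876
Parallel (E and F): 1 − (1 − 0.81130)(1 − 0.83330) = 0.96854
Series ([0.96854] and G): 0.96854 × 0.80370 = 0.77842
Parallel ([0.79876], C, D, and [0.77842]): 1 − (1 − 0.79876)(1 − 0.86620)(1 − 0.83630)(1 − 0.77842) = 0.999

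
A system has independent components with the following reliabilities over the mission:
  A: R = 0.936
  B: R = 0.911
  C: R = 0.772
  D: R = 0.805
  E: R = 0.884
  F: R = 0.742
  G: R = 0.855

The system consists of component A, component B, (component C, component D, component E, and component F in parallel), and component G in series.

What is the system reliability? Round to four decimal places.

0.7281

Parallel (C, D, E, and F): 1 − (1 − 0.772000)(1 − 0.805000)(1 − 0.884000)(1 − 0.742000) = 0.998669
Series (A, B, [0.998669], and G): 0.936000 × 0.911000 × 0.998669 × 0.855000 = 0.7281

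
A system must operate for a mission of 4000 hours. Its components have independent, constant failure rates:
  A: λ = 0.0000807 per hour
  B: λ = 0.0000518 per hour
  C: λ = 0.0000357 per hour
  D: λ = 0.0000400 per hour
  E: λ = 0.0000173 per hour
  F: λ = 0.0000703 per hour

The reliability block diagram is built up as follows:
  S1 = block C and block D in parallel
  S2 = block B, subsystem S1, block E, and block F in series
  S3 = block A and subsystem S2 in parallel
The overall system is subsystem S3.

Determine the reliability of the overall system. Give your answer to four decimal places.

0.8790

R(A) = exp(−0.0000807 × 4000) = 0.724119
R(B) = exp(−0.0000518 × 4000) = 0.812857
R(C) = exp(−0.0000357 × 4000) = 0.866927
R(D) = exp(−0.0000400 × 4000) = 0.852144
R(E) = exp(−0.0000173 × 4000) = 0.933140
R(F) = exp(−0.0000703 × 4000) = 0.754877
Parallel (C and D): 1 − (1 − 0.866927)(1 − 0.852144) = 0.980324
Series (B, [0.980324], E, and F): 0.812857 × 0.980324 × 0.933140 × 0.754877 = 0.561315
Parallel (A and [0.561315]): 1 − (1 − 0.724119)(1 − 0.561315) = 0.8790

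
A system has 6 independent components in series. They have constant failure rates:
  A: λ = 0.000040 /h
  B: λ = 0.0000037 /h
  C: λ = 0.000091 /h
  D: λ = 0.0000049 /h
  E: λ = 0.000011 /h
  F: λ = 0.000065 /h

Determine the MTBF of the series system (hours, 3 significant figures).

Series of exponential components: λ_sys = Σ λ_i
λ_sys = 0.000040 + 0.0000037 + 0.000091 + 0.0000049 + 0.000011 + 0.000065 = 2.1560e-04 /h
MTBF = 1 / λ_sys = 4640 h

4640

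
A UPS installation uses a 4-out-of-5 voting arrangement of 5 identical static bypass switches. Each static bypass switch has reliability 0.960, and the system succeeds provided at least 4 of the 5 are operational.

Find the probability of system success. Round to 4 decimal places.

R = Σ_{i=4}^{5} C(5,i) p^i (1−p)^{5−i} with p = 0.960
C(5,4)·0.960^4·0.040^1 = 0.169869
C(5,5)·0.960^5·0.040^0 = 0.815373
Sum = 0.9852

0.9852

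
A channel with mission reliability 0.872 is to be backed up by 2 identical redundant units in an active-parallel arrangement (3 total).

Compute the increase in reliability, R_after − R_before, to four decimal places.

0.1259

R_before = 0.872
R_after = 1 − (1 − 0.872)^3 = 0.9979
ΔR = 0.9979 − 0.872 = 0.1259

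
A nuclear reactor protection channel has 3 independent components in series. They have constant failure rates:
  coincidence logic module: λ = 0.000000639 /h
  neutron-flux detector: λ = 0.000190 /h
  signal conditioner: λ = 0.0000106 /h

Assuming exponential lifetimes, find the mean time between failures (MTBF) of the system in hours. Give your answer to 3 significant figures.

4970

Series of exponential components: λ_sys = Σ λ_i
λ_sys = 0.000000639 + 0.000190 + 0.0000106 = 2.0124e-04 /h
MTBF = 1 / λ_sys = 4970 h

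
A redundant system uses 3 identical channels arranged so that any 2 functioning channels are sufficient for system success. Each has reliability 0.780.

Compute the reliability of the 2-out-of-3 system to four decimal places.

R = Σ_{i=2}^{3} C(3,i) p^i (1−p)^{3−i} with p = 0.780
C(3,2)·0.780^2·0.220^1 = 0.401544
C(3,3)·0.780^3·0.220^0 = 0.474552
Sum = 0.8761

0.8761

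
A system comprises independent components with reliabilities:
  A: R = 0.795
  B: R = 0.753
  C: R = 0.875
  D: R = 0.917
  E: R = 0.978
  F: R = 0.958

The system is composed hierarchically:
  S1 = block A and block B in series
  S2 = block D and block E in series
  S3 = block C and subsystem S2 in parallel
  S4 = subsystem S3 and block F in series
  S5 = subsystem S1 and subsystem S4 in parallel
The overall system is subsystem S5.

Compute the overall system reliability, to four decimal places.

Series (A and B): 0.795000 × 0.753000 = 0.598635
Series (D and E): 0.917000 × 0.978000 = 0.896826
Parallel (C and [0.896826]): 1 − (1 − 0.875000)(1 − 0.896826) = 0.987103
Series ([0.987103] and F): 0.987103 × 0.958000 = 0.945645
Parallel ([0.598635] and [0.945645]): 1 − (1 − 0.598635)(1 − 0.945645) = 0.9782

0.9782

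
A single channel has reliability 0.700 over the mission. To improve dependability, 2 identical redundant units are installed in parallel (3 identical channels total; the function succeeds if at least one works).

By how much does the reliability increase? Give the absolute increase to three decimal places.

0.273

R_before = 0.700
R_after = 1 − (1 − 0.700)^3 = 0.973
ΔR = 0.973 − 0.700 = 0.273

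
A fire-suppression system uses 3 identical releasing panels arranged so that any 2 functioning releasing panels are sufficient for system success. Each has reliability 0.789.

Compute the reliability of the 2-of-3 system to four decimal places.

R = Σ_{i=2}^{3} C(3,i) p^i (1−p)^{3−i} with p = 0.789
C(3,2)·0.789^2·0.211^1 = 0.394056
C(3,3)·0.789^3·0.211^0 = 0.491169
Sum = 0.8852

0.8852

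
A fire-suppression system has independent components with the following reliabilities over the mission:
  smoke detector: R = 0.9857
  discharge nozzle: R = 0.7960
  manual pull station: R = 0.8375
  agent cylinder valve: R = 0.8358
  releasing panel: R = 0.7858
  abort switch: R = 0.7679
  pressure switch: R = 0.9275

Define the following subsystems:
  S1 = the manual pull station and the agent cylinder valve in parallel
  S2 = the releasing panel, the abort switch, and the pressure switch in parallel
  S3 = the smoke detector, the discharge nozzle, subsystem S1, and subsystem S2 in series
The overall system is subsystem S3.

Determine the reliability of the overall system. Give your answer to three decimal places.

0.761

Parallel (manual pull station and agent cylinder valve): 1 − (1 − 0.83750)(1 − 0.83580) = 0.97332
Parallel (releasing panel, abort switch, and pressure switch): 1 − (1 − 0.78580)(1 − 0.76790)(1 − 0.92750) = 0.99640
Series (smoke detector, discharge nozzle, [0.97332], and [0.99640]): 0.98570 × 0.79600 × 0.97332 × 0.99640 = 0.761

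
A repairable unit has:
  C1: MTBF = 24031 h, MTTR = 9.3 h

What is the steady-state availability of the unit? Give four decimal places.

A(C1) = MTBF/(MTBF+MTTR) = 24031/(24031+9.3) = 0.9996

0.9996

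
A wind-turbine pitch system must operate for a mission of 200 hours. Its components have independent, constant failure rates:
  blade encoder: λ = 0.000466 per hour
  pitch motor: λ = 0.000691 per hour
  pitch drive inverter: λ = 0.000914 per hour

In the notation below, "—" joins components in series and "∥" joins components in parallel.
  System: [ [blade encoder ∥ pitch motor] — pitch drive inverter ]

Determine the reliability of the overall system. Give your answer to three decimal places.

R(blade encoder) = exp(−0.000466 × 200) = 0.91101
R(pitch motor) = exp(−0.000691 × 200) = 0.87092
R(pitch drive inverter) = exp(−0.000914 × 200) = 0.83293
Parallel (blade encoder and pitch motor): 1 − (1 − 0.91101)(1 − 0.87092) = 0.98851
Series ([0.98851] and pitch drive inverter): 0.98851 × 0.83293 = 0.823

0.823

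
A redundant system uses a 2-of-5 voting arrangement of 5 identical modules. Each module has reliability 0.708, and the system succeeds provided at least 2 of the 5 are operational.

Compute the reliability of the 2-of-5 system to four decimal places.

R = Σ_{i=2}^{5} C(5,i) p^i (1−p)^{5−i} with p = 0.708
C(5,2)·0.708^2·0.292^3 = 0.124800
C(5,3)·0.708^3·0.292^2 = 0.302598
C(5,4)·0.708^4·0.292^1 = 0.366848
C(5,5)·0.708^5·0.292^0 = 0.177896
Sum = 0.9721

0.9721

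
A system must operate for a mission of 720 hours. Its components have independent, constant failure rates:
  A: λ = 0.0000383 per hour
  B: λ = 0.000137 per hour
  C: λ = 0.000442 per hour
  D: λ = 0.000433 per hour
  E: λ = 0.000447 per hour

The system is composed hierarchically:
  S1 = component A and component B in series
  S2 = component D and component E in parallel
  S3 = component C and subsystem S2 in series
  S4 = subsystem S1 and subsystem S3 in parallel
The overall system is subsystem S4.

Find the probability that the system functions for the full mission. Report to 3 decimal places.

0.961

R(A) = exp(−0.0000383 × 720) = 0.97280
R(B) = exp(−0.000137 × 720) = 0.90607
R(C) = exp(−0.000442 × 720) = 0.72743
R(D) = exp(−0.000433 × 720) = 0.73216
R(E) = exp(−0.000447 × 720) = 0.72481
Series (A and B): 0.97280 × 0.90607 = 0.88142
Parallel (D and E): 1 − (1 − 0.73216)(1 − 0.72481) = 0.92629
Series (C and [0.92629]): 0.72743 × 0.92629 = 0.67381
Parallel ([0.88142] and [0.67381]): 1 − (1 − 0.88142)(1 − 0.67381) = 0.961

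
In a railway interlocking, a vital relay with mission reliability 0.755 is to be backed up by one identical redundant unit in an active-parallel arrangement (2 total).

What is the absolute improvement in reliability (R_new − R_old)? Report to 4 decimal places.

0.1850

R_before = 0.755
R_after = 1 − (1 − 0.755)^2 = 0.9400
ΔR = 0.9400 − 0.755 = 0.1850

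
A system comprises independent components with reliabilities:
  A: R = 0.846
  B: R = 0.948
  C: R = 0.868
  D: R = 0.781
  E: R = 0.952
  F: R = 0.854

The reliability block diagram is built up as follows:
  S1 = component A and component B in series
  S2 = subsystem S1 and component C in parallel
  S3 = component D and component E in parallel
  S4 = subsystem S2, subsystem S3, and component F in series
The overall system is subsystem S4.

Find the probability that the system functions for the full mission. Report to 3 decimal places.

0.823

Series (A and B): 0.84600 × 0.94800 = 0.80201
Parallel ([0.80201] and C): 1 − (1 − 0.80201)(1 − 0.86800) = 0.97387
Parallel (D and E): 1 − (1 − 0.78100)(1 − 0.95200) = 0.98949
Series ([0.97387], [0.98949], and F): 0.97387 × 0.98949 × 0.85400 = 0.823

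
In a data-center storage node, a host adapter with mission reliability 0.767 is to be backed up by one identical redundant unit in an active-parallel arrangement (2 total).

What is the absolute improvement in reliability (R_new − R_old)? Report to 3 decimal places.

0.179

R_before = 0.767
R_after = 1 − (1 − 0.767)^2 = 0.946
ΔR = 0.946 − 0.767 = 0.179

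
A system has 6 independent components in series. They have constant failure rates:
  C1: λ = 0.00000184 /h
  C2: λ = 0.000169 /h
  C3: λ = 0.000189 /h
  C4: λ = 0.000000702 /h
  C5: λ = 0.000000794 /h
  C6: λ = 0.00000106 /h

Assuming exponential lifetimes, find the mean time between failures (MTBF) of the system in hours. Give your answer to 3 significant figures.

2760

Series of exponential components: λ_sys = Σ λ_i
λ_sys = 0.00000184 + 0.000169 + 0.000189 + 0.000000702 + 0.000000794 + 0.00000106 = 3.6240e-04 /h
MTBF = 1 / λ_sys = 2760 h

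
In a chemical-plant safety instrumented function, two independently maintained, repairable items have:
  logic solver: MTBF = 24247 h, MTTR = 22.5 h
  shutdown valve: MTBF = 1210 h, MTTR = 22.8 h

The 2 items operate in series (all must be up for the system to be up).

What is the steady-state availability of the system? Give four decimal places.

0.9806

A(logic solver) = MTBF/(MTBF+MTTR) = 24247/(24247+22.5) = 0.999073
A(shutdown valve) = MTBF/(MTBF+MTTR) = 1210/(1210+22.8) = 0.981506
Series availability: 0.999073 × 0.981506 = 0.9806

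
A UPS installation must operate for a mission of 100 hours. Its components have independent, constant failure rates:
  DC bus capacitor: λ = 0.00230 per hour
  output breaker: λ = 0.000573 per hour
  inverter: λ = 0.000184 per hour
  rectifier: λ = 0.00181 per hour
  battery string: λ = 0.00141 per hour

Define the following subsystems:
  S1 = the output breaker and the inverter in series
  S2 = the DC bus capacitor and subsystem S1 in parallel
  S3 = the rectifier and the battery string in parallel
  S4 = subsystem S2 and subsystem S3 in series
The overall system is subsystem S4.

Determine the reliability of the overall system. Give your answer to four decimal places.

R(DC bus capacitor) = exp(−0.00230 × 100) = 0.794534
R(output breaker) = exp(−0.000573 × 100) = 0.944311
R(inverter) = exp(−0.000184 × 100) = 0.981768
R(rectifier) = exp(−0.00181 × 100) = 0.834435
R(battery string) = exp(−0.00141 × 100) = 0.868489
Series (output breaker and inverter): 0.944311 × 0.981768 = 0.927094
Parallel (DC bus capacitor and [0.927094]): 1 − (1 − 0.794534)(1 − 0.927094) = 0.985020
Parallel (rectifier and battery string): 1 − (1 − 0.834435)(1 − 0.868489) = 0.978226
Series ([0.985020] and [0.978226]): 0.985020 × 0.978226 = 0.9636

0.9636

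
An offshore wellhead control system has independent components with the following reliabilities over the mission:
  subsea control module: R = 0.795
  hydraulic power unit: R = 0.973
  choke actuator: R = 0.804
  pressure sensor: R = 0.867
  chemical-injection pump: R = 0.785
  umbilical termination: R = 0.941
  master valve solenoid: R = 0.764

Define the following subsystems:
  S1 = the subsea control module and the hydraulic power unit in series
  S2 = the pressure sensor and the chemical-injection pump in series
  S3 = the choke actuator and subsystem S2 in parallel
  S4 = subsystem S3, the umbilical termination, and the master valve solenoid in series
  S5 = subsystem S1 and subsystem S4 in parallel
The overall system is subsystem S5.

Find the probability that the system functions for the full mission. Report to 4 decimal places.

0.9262

Series (subsea control module and hydraulic power unit): 0.795000 × 0.973000 = 0.773535
Series (pressure sensor and chemical-injection pump): 0.867000 × 0.785000 = 0.680595
Parallel (choke actuator and [0.680595]): 1 − (1 − 0.804000)(1 − 0.680595) = 0.937397
Series ([0.937397], umbilical termination, and master valve solenoid): 0.937397 × 0.941000 × 0.764000 = 0.673917
Parallel ([0.773535] and [0.673917]): 1 − (1 − 0.773535)(1 − 0.673917) = 0.9262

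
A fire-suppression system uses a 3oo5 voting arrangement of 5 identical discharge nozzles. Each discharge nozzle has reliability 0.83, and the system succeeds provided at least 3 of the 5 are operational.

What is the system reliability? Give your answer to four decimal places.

R = Σ_{i=3}^{5} C(5,i) p^i (1−p)^{5−i} with p = 0.83
C(5,3)·0.83^3·0.17^2 = 0.165246
C(5,4)·0.83^4·0.17^1 = 0.403396
C(5,5)·0.83^5·0.17^0 = 0.393904
Sum = 0.9625

0.9625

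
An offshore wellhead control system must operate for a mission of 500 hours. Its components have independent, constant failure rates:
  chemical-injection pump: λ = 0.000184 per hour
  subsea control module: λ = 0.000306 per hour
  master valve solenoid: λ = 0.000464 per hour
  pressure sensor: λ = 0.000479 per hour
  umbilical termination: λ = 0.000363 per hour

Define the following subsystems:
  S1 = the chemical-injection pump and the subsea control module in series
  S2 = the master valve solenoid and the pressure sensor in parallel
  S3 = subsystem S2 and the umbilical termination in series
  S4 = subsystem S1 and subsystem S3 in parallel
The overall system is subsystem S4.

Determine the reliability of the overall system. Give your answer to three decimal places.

R(chemical-injection pump) = exp(−0.000184 × 500) = 0.91211
R(subsea control module) = exp(−0.000306 × 500) = 0.85813
R(master valve solenoid) = exp(−0.000464 × 500) = 0.79295
R(pressure sensor) = exp(−0.000479 × 500) = 0.78702
R(umbilical termination) = exp(−0.000363 × 500) = 0.83402
Series (chemical-injection pump and subsea control module): 0.91211 × 0.85813 = 0.78271
Parallel (master valve solenoid and pressure sensor): 1 − (1 − 0.79295)(1 − 0.78702) = 0.95590
Series ([0.95590] and umbilical termination): 0.95590 × 0.83402 = 0.79724
Parallel ([0.78271] and [0.79724]): 1 − (1 − 0.78271)(1 − 0.79724) = 0.956

0.956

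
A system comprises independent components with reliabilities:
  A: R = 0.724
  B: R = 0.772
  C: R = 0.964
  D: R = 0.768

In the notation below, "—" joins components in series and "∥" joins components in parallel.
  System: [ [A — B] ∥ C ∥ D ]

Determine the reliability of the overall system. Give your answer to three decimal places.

Series (A and B): 0.72400 × 0.77200 = 0.55893
Parallel ([0.55893], C, and D): 1 − (1 − 0.55893)(1 − 0.96400)(1 − 0.76800) = 0.996

0.996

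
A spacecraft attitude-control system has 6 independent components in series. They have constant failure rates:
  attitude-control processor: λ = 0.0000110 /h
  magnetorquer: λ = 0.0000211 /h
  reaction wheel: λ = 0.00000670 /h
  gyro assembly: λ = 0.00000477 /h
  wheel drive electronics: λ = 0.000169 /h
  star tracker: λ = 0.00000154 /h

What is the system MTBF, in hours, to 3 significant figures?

4670

Series of exponential components: λ_sys = Σ λ_i
λ_sys = 0.0000110 + 0.0000211 + 0.00000670 + 0.00000477 + 0.000169 + 0.00000154 = 2.1411e-04 /h
MTBF = 1 / λ_sys = 4670 h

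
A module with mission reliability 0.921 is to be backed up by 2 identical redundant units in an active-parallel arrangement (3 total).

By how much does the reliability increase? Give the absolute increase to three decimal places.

0.079

R_before = 0.921
R_after = 1 − (1 − 0.921)^3 = 1.000
ΔR = 1.000 − 0.921 = 0.079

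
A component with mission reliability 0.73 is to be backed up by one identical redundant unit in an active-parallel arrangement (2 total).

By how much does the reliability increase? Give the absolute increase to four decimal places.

0.1971

R_before = 0.73
R_after = 1 − (1 − 0.73)^2 = 0.9271
ΔR = 0.9271 − 0.73 = 0.1971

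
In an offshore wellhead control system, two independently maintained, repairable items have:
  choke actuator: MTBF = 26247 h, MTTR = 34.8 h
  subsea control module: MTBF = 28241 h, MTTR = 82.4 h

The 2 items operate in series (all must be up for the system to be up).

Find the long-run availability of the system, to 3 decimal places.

A(choke actuator) = MTBF/(MTBF+MTTR) = 26247/(26247+34.8) = 0.998676
A(subsea control module) = MTBF/(MTBF+MTTR) = 28241/(28241+82.4) = 0.997091
Series availability: 0.998676 × 0.997091 = 0.996

0.996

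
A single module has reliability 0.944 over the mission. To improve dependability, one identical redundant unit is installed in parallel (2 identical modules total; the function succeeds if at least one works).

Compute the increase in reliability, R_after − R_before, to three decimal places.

0.053

R_before = 0.944
R_after = 1 − (1 − 0.944)^2 = 0.997
ΔR = 0.997 − 0.944 = 0.053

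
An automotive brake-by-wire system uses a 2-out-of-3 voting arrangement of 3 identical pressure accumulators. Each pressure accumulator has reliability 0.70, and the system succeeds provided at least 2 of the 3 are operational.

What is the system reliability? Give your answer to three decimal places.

R = Σ_{i=2}^{3} C(3,i) p^i (1−p)^{3−i} with p = 0.70
C(3,2)·0.70^2·0.30^1 = 0.44100
C(3,3)·0.70^3·0.30^0 = 0.34300
Sum = 0.784

0.784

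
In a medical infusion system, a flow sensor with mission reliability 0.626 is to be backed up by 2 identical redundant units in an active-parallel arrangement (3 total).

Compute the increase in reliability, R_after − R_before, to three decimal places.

0.322

R_before = 0.626
R_after = 1 − (1 − 0.626)^3 = 0.948
ΔR = 0.948 − 0.626 = 0.322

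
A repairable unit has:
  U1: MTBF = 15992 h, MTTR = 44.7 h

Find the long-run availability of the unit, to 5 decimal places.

A(U1) = MTBF/(MTBF+MTTR) = 15992/(15992+44.7) = 0.99721

0.99721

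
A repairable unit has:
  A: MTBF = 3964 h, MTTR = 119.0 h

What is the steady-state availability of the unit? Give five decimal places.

0.97085

A(A) = MTBF/(MTBF+MTTR) = 3964/(3964+119.0) = 0.97085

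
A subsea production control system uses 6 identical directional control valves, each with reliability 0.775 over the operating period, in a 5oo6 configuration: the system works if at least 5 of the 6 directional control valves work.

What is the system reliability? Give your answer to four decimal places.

0.5941

R = Σ_{i=5}^{6} C(6,i) p^i (1−p)^{6−i} with p = 0.775
C(6,5)·0.775^5·0.225^1 = 0.377435
C(6,6)·0.775^6·0.225^0 = 0.216676
Sum = 0.5941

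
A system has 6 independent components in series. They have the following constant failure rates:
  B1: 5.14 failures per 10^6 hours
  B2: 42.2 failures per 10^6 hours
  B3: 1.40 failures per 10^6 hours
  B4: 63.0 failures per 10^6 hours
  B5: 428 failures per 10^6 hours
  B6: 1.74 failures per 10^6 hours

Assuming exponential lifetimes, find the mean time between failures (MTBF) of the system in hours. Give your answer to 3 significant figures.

1850

Series of exponential components: λ_sys = Σ λ_i
λ_sys = 0.00000514 + 0.0000422 + 0.00000140 + 0.0000630 + 0.000428 + 0.00000174 = 5.4148e-04 /h
MTBF = 1 / λ_sys = 1850 h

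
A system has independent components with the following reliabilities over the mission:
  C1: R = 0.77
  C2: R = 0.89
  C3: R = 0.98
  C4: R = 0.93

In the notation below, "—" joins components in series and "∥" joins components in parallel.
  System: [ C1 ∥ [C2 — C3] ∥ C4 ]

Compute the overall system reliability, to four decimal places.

Series (C2 and C3): 0.890000 × 0.980000 = 0.872200
Parallel (C1, [0.872200], and C4): 1 − (1 − 0.770000)(1 − 0.872200)(1 − 0.930000) = 0.9979

0.9979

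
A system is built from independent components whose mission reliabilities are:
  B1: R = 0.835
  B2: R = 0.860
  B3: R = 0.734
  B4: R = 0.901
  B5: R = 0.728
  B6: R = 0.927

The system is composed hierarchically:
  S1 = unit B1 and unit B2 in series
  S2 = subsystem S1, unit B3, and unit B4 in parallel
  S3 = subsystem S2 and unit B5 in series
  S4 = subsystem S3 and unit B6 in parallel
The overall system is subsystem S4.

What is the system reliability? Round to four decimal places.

Series (B1 and B2): 0.835000 × 0.860000 = 0.718100
Parallel ([0.718100], B3, and B4): 1 − (1 − 0.718100)(1 − 0.734000)(1 − 0.901000) = 0.992576
Series ([0.992576] and B5): 0.992576 × 0.728000 = 0.722595
Parallel ([0.722595] and B6): 1 − (1 − 0.722595)(1 − 0.927000) = 0.9797

0.9797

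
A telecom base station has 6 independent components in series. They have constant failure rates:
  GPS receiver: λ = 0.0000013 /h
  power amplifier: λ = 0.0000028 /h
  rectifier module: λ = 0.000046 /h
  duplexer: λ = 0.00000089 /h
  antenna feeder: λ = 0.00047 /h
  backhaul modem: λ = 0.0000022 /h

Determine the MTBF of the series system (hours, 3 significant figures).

Series of exponential components: λ_sys = Σ λ_i
λ_sys = 0.0000013 + 0.0000028 + 0.000046 + 0.00000089 + 0.00047 + 0.0000022 = 5.2319e-04 /h
MTBF = 1 / λ_sys = 1910 h

1910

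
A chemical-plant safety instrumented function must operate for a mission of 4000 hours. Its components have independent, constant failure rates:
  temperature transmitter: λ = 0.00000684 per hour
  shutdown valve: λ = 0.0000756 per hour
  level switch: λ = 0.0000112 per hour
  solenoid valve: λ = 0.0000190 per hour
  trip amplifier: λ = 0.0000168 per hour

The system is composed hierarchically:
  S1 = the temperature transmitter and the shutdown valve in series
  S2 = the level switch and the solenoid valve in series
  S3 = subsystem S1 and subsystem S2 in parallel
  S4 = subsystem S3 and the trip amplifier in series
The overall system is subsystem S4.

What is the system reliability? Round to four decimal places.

0.9051

R(temperature transmitter) = exp(−0.00000684 × 4000) = 0.973011
R(shutdown valve) = exp(−0.0000756 × 4000) = 0.739042
R(level switch) = exp(−0.0000112 × 4000) = 0.956189
R(solenoid valve) = exp(−0.0000190 × 4000) = 0.926816
R(trip amplifier) = exp(−0.0000168 × 4000) = 0.935008
Series (temperature transmitter and shutdown valve): 0.973011 × 0.739042 = 0.719096
Series (level switch and solenoid valve): 0.956189 × 0.926816 = 0.886211
Parallel ([0.719096] and [0.886211]): 1 − (1 − 0.719096)(1 − 0.886211) = 0.968036
Series ([0.968036] and trip amplifier): 0.968036 × 0.935008 = 0.9051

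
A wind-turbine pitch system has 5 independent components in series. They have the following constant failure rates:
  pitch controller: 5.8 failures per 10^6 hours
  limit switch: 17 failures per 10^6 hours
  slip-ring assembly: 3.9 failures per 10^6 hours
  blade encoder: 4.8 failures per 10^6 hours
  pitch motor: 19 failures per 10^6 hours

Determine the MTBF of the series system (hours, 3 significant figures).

Series of exponential components: λ_sys = Σ λ_i
λ_sys = 0.0000058 + 0.000017 + 0.0000039 + 0.0000048 + 0.000019 = 5.0500e-05 /h
MTBF = 1 / λ_sys = 19800 h

19800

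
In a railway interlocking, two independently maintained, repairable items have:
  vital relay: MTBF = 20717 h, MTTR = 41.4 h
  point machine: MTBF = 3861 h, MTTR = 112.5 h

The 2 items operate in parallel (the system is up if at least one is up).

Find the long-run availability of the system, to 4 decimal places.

0.9999

A(vital relay) = MTBF/(MTBF+MTTR) = 20717/(20717+41.4) = 0.998006
A(point machine) = MTBF/(MTBF+MTTR) = 3861/(3861+112.5) = 0.971687
Parallel availability: 1 − (1 − 0.998006)(1 − 0.971687) = 0.9999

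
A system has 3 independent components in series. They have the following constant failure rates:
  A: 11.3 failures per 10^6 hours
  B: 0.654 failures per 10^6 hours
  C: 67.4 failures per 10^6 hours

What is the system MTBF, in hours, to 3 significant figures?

Series of exponential components: λ_sys = Σ λ_i
λ_sys = 0.0000113 + 0.000000654 + 0.0000674 = 7.9354e-05 /h
MTBF = 1 / λ_sys = 12600 h

12600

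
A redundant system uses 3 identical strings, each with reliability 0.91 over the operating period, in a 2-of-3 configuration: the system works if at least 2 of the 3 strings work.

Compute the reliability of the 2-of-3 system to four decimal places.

0.9772

R = Σ_{i=2}^{3} C(3,i) p^i (1−p)^{3−i} with p = 0.91
C(3,2)·0.91^2·0.09^1 = 0.223587
C(3,3)·0.91^3·0.09^0 = 0.753571
Sum = 0.9772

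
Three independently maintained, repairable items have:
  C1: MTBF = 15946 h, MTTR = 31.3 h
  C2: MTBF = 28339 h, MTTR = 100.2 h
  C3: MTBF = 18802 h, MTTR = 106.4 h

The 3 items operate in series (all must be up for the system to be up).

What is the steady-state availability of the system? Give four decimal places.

0.9889

A(C1) = MTBF/(MTBF+MTTR) = 15946/(15946+31.3) = 0.998041
A(C2) = MTBF/(MTBF+MTTR) = 28339/(28339+100.2) = 0.996477
A(C3) = MTBF/(MTBF+MTTR) = 18802/(18802+106.4) = 0.994373
Series availability: 0.998041 × 0.996477 × 0.994373 = 0.9889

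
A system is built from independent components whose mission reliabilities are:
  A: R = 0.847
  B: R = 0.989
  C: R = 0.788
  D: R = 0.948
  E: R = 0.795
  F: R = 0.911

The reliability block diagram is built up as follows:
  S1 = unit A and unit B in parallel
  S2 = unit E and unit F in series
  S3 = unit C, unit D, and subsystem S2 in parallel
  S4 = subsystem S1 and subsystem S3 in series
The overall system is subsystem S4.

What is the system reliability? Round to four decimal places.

0.9953

Parallel (A and B): 1 − (1 − 0.847000)(1 − 0.989000) = 0.998317
Series (E and F): 0.795000 × 0.911000 = 0.724245
Parallel (C, D, and [0.724245]): 1 − (1 − 0.788000)(1 − 0.948000)(1 − 0.724245) = 0.996960
Series ([0.998317] and [0.996960]): 0.998317 × 0.996960 = 0.9953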